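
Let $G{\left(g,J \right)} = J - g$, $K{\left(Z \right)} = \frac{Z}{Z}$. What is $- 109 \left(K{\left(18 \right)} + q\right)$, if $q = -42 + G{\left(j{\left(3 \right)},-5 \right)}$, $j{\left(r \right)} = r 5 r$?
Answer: $9919$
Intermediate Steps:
$j{\left(r \right)} = 5 r^{2}$ ($j{\left(r \right)} = 5 r r = 5 r^{2}$)
$K{\left(Z \right)} = 1$
$q = -92$ ($q = -42 - \left(5 + 5 \cdot 3^{2}\right) = -42 - \left(5 + 5 \cdot 9\right) = -42 - 50 = -92$)
$- 109 \left(K{\left(18 \right)} + q\right) = - 109 \left(1 - 92\right) = \left(-109\right) \left(-91\right) = 9919$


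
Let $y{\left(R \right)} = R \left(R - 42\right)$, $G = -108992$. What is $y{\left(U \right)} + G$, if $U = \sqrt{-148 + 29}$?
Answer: $-109111 - 42 i \sqrt{119} \approx -1.0911 \cdot 10^{5} - 458.17 i$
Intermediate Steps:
$U = i \sqrt{119}$ ($U = \sqrt{-119} = i \sqrt{119} \approx 10.909 i$)
$y{\left(R \right)} = R \left(-42 + R\right)$
$y{\left(U \right)} + G = i \sqrt{119} \left(-42 + i \sqrt{119}\right) - 108992 = -108992 + i \sqrt{119} \left(-42 + i \sqrt{119}\right)$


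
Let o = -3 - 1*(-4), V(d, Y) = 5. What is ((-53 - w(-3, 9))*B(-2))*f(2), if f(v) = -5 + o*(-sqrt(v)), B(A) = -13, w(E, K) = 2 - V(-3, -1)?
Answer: -3250 - 650*sqrt(2) ≈ -4169.2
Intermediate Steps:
o = 1 (o = -3 + 4 = 1)
w(E, K) = -3 (w(E, K) = 2 - 1*5 = 2 - 5 = -3)
f(v) = -5 - sqrt(v) (f(v) = -5 + 1*(-sqrt(v)) = -5 - sqrt(v))
((-53 - w(-3, 9))*B(-2))*f(2) = ((-53 - 1*(-3))*(-13))*(-5 - sqrt(2)) = ((-53 + 3)*(-13))*(-5 - sqrt(2)) = (-50*(-13))*(-5 - sqrt(2)) = 650*(-5 - sqrt(2)) = -3250 - 650*sqrt(2)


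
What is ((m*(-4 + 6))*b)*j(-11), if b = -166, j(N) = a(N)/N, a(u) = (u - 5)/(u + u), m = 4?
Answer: 10624/121 ≈ 87.802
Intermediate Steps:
a(u) = (-5 + u)/(2*u) (a(u) = (-5 + u)/((2*u)) = (-5 + u)*(1/(2*u)) = (-5 + u)/(2*u))
j(N) = (-5 + N)/(2*N**2) (j(N) = ((-5 + N)/(2*N))/N = (-5 + N)/(2*N**2))
((m*(-4 + 6))*b)*j(-11) = ((4*(-4 + 6))*(-166))*((1/2)*(-5 - 11)/(-11)**2) = ((4*2)*(-166))*((1/2)*(1/121)*(-16)) = (8*(-166))*(-8/121) = -1328*(-8/121) = 10624/121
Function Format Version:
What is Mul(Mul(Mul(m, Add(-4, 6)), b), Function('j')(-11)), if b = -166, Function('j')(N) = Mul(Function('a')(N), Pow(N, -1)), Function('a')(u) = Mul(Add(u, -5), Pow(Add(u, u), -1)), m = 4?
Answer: Rational(10624, 121) ≈ 87.802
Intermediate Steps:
Function('a')(u) = Mul(Rational(1, 2), Pow(u, -1), Add(-5, u)) (Function('a')(u) = Mul(Add(-5, u), Pow(Mul(2, u), -1)) = Mul(Add(-5, u), Mul(Rational(1, 2), Pow(u, -1))) = Mul(Rational(1, 2), Pow(u, -1), Add(-5, u)))
Function('j')(N) = Mul(Rational(1, 2), Pow(N, -2), Add(-5, N)) (Function('j')(N) = Mul(Mul(Rational(1, 2), Pow(N, -1), Add(-5, N)), Pow(N, -1)) = Mul(Rational(1, 2), Pow(N, -2), Add(-5, N)))
Mul(Mul(Mul(m, Add(-4, 6)), b), Function('j')(-11)) = Mul(Mul(Mul(4, Add(-4, 6)), -166), Mul(Rational(1, 2), Pow(-11, -2), Add(-5, -11))) = Mul(Mul(Mul(4, 2), -166), Mul(Rational(1, 2), Rational(1, 121), -16)) = Mul(Mul(8, -166), Rational(-8, 121)) = Mul(-1328, Rational(-8, 121)) = Rational(10624, 121)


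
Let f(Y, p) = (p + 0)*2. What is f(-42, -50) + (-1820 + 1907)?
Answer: -13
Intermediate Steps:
f(Y, p) = 2*p (f(Y, p) = p*2 = 2*p)
f(-42, -50) + (-1820 + 1907) = 2*(-50) + (-1820 + 1907) = -100 + 87 = -13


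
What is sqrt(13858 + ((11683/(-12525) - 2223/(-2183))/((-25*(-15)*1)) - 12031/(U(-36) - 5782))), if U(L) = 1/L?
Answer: 2*sqrt(2805912183486637609565109611705)/28456674687375 ≈ 117.73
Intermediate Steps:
sqrt(13858 + ((11683/(-12525) - 2223/(-2183))/((-25*(-15)*1)) - 12031/(U(-36) - 5782))) = sqrt(13858 + ((11683/(-12525) - 2223/(-2183))/((-25*(-15)*1)) - 12031/(1/(-36) - 5782))) = sqrt(13858 + ((11683*(-1/12525) - 2223*(-1/2183))/((375*1)) - 12031/(-1/36 - 5782))) = sqrt(13858 + ((-11683/12525 + 2223/2183)/375 - 12031/(-208153/36))) = sqrt(13858 + ((2339086/27342075)*(1/375) - 12031*(-36/208153))) = sqrt(13858 + (2339086/10253278125 + 433116/208153)) = sqrt(13858 + 4441345696155658/2134250601553125) = sqrt(29580886182019361908/2134250601553125) = 2*sqrt(2805912183486637609565109611705)/28456674687375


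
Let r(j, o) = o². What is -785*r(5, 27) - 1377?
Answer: -573642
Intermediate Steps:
-785*r(5, 27) - 1377 = -785*27² - 1377 = -785*729 - 1377 = -572265 - 1377 = -573642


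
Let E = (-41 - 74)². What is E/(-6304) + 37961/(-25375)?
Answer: -2831973/788000 ≈ -3.5939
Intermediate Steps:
E = 13225 (E = (-115)² = 13225)
E/(-6304) + 37961/(-25375) = 13225/(-6304) + 37961/(-25375) = 13225*(-1/6304) + 37961*(-1/25375) = -13225/6304 - 187/125 = -2831973/788000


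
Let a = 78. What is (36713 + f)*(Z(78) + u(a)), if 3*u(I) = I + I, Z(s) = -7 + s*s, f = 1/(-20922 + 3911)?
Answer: 3827712756618/17011 ≈ 2.2501e+8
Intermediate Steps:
f = -1/17011 (f = 1/(-17011) = -1/17011 ≈ -5.8785e-5)
Z(s) = -7 + s²
u(I) = 2*I/3 (u(I) = (I + I)/3 = (2*I)/3 = 2*I/3)
(36713 + f)*(Z(78) + u(a)) = (36713 - 1/17011)*((-7 + 78²) + (⅔)*78) = 624524842*((-7 + 6084) + 52)/17011 = 624524842*(6077 + 52)/17011 = (624524842/17011)*6129 = 3827712756618/17011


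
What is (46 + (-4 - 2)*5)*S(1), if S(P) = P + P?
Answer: 32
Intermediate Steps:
S(P) = 2*P
(46 + (-4 - 2)*5)*S(1) = (46 + (-4 - 2)*5)*(2*1) = (46 - 6*5)*2 = (46 - 30)*2 = 16*2 = 32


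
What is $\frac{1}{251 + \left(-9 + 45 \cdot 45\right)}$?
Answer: $\frac{1}{2267} \approx 0.00044111$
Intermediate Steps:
$\frac{1}{251 + \left(-9 + 45 \cdot 45\right)} = \frac{1}{251 + \left(-9 + 2025\right)} = \frac{1}{251 + 2016} = \frac{1}{2267}$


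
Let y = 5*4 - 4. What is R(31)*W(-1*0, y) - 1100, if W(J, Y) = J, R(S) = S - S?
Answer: -1100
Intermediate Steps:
R(S) = 0
y = 16 (y = 20 - 4 = 16)
R(31)*W(-1*0, y) - 1100 = 0*(-1*0) - 1100 = 0*0 - 1100 = 0 - 1100 = -1100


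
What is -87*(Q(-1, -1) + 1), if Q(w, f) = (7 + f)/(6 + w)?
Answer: -957/5 ≈ -191.40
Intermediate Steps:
Q(w, f) = (7 + f)/(6 + w)
-87*(Q(-1, -1) + 1) = -87*((7 - 1)/(6 - 1) + 1) = -87*(6/5 + 1) = -87*11/5 = -957/5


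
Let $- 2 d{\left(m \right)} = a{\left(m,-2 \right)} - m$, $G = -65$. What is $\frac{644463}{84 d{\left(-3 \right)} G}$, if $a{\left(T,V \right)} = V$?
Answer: $\frac{214821}{910} \approx 236.07$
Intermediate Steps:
$d{\left(m \right)} = 1 + \frac{m}{2}$ ($d{\left(m \right)} = - \frac{-2 - m}{2} = 1 + \frac{m}{2}$)
$\frac{644463}{84 d{\left(-3 \right)} G} = \frac{644463}{84 \left(1 + \frac{1}{2} \left(-3\right)\right) \left(-65\right)} = \frac{644463}{84 \left(1 - \frac{3}{2}\right) \left(-65\right)} = \frac{644463}{84 \left(- \frac{1}{2}\right) \left(-65\right)} = \frac{644463}{\left(-42\right) \left(-65\right)} = \frac{644463}{2730} = 644463 \cdot \frac{1}{2730} = \frac{214821}{910}$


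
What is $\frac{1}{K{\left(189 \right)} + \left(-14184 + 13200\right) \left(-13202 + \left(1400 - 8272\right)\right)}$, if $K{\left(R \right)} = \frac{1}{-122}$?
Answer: $\frac{122}{2409843551} \approx 5.0626 \cdot 10^{-8}$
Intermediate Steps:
$K{\left(R \right)} = - \frac{1}{122}$
$\frac{1}{K{\left(189 \right)} + \left(-14184 + 13200\right) \left(-13202 + \left(1400 - 8272\right)\right)} = \frac{1}{- \frac{1}{122} + \left(-14184 + 13200\right) \left(-13202 + \left(1400 - 8272\right)\right)} = \frac{1}{- \frac{1}{122} - 984 \left(-13202 + \left(1400 - 8272\right)\right)} = \frac{1}{- \frac{1}{122} - 984 \left(-13202 - 6872\right)} = \frac{1}{- \frac{1}{122} - -19752816} = \frac{1}{- \frac{1}{122} + 19752816} = \frac{1}{\frac{2409843551}{122}} = \frac{122}{2409843551}$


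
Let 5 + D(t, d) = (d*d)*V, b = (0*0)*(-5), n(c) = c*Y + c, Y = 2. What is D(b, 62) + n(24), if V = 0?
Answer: 67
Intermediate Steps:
n(c) = 3*c (n(c) = c*2 + c = 2*c + c = 3*c)
b = 0 (b = 0*(-5) = 0)
D(t, d) = -5 (D(t, d) = -5 + (d*d)*0 = -5 + d²*0 = -5 + 0 = -5)
D(b, 62) + n(24) = -5 + 3*24 = -5 + 72 = 67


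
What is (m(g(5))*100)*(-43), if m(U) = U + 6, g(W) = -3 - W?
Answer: 8600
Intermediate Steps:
m(U) = 6 + U
(m(g(5))*100)*(-43) = ((6 + (-3 - 1*5))*100)*(-43) = ((6 + (-3 - 5))*100)*(-43) = ((6 - 8)*100)*(-43) = -2*100*(-43) = -200*(-43) = 8600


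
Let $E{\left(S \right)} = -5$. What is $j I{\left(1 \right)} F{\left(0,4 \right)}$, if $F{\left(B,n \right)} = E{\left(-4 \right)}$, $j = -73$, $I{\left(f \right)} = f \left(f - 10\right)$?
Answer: $-3285$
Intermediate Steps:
$I{\left(f \right)} = f \left(-10 + f\right)$
$F{\left(B,n \right)} = -5$
$j I{\left(1 \right)} F{\left(0,4 \right)} = - 73 \cdot 1 \left(-10 + 1\right) \left(-5\right) = - 73 \cdot 1 \left(-9\right) \left(-5\right) = \left(-73\right) \left(-9\right) \left(-5\right) = 657 \left(-5\right) = -3285$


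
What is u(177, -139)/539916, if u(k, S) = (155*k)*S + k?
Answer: -317774/44993 ≈ -7.0627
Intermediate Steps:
u(k, S) = k + 155*S*k (u(k, S) = 155*S*k + k = k + 155*S*k)
u(177, -139)/539916 = (177*(1 + 155*(-139)))/539916 = (177*(1 - 21545))*(1/539916) = (177*(-21544))*(1/539916) = -3813288*1/539916 = -317774/44993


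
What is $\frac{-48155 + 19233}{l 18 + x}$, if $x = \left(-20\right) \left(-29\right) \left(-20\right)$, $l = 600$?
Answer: $\frac{14461}{400} \approx 36.152$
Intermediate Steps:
$x = -11600$ ($x = 580 \left(-20\right) = -11600$)
$\frac{-48155 + 19233}{l 18 + x} = \frac{-48155 + 19233}{600 \cdot 18 - 11600} = - \frac{28922}{10800 - 11600} = - \frac{28922}{-800} = \left(-28922\right) \left(- \frac{1}{800}\right) = \frac{14461}{400}$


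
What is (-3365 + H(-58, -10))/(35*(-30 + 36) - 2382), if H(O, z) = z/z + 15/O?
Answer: 195127/125976 ≈ 1.5489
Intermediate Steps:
H(O, z) = 1 + 15/O
(-3365 + H(-58, -10))/(35*(-30 + 36) - 2382) = (-3365 + (15 - 58)/(-58))/(35*(-30 + 36) - 2382) = (-3365 - 1/58*(-43))/(35*6 - 2382) = (-3365 + 43/58)/(210 - 2382) = -195127/58/(-2172) = -195127/58*(-1/2172) = 195127/125976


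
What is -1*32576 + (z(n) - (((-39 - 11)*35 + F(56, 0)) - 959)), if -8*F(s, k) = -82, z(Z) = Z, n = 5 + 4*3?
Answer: -119441/4 ≈ -29860.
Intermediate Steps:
n = 17 (n = 5 + 12 = 17)
F(s, k) = 41/4 (F(s, k) = -1/8*(-82) = 41/4)
-1*32576 + (z(n) - (((-39 - 11)*35 + F(56, 0)) - 959)) = -1*32576 + (17 - (((-39 - 11)*35 + 41/4) - 959)) = -32576 + (17 - ((-50*35 + 41/4) - 959)) = -32576 + (17 - ((-1750 + 41/4) - 959)) = -32576 + (17 - (-6959/4 - 959)) = -32576 + (17 - 1*(-10795/4)) = -32576 + (17 + 10795/4) = -32576 + 10863/4 = -119441/4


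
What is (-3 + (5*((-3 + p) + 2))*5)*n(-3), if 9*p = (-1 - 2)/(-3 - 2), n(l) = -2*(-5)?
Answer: -790/3 ≈ -263.33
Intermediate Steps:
n(l) = 10
p = 1/15 (p = ((-1 - 2)/(-3 - 2))/9 = (-3/(-5))/9 = (-3*(-⅕))/9 = (⅑)*(⅗) = 1/15 ≈ 0.066667)
(-3 + (5*((-3 + p) + 2))*5)*n(-3) = (-3 + (5*((-3 + 1/15) + 2))*5)*10 = (-3 + (5*(-44/15 + 2))*5)*10 = (-3 + (5*(-14/15))*5)*10 = (-3 - 14/3*5)*10 = (-3 - 70/3)*10 = -79/3*10 = -790/3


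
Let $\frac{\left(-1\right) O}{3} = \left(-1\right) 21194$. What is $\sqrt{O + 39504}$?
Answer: $3 \sqrt{11454} \approx 321.07$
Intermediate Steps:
$O = 63582$ ($O = - 3 \left(\left(-1\right) 21194\right) = \left(-3\right) \left(-21194\right) = 63582$)
$\sqrt{O + 39504} = \sqrt{63582 + 39504} = \sqrt{103086} = 3 \sqrt{11454}$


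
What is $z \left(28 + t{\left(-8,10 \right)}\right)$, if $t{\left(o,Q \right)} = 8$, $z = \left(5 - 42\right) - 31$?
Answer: $-2448$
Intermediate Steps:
$z = -68$ ($z = -37 - 31 = -68$)
$z \left(28 + t{\left(-8,10 \right)}\right) = - 68 \left(28 + 8\right) = \left(-68\right) 36 = -2448$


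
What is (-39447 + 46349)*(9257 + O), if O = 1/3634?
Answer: 116091429489/1817 ≈ 6.3892e+7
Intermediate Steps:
O = 1/3634 ≈ 0.00027518
(-39447 + 46349)*(9257 + O) = (-39447 + 46349)*(9257 + 1/3634) = 6902*(33639939/3634) = 116091429489/1817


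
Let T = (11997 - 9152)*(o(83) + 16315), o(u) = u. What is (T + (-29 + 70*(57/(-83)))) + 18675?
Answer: 3873685358/83 ≈ 4.6671e+7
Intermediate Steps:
T = 46652310 (T = (11997 - 9152)*(83 + 16315) = 2845*16398 = 46652310)
(T + (-29 + 70*(57/(-83)))) + 18675 = (46652310 + (-29 + 70*(57/(-83)))) + 18675 = (46652310 + (-29 + 70*(57*(-1/83)))) + 18675 = (46652310 + (-29 + 70*(-57/83))) + 18675 = (46652310 + (-29 - 3990/83)) + 18675 = (46652310 - 6397/83) + 18675 = 3872135333/83 + 18675 = 3873685358/83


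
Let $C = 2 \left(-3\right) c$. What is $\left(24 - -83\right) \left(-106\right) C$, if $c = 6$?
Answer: $408312$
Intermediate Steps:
$C = -36$ ($C = 2 \left(-3\right) 6 = \left(-6\right) 6 = -36$)
$\left(24 - -83\right) \left(-106\right) C = \left(24 - -83\right) \left(-106\right) \left(-36\right) = \left(24 + 83\right) \left(-106\right) \left(-36\right) = 107 \left(-106\right) \left(-36\right) = \left(-11342\right) \left(-36\right) = 408312$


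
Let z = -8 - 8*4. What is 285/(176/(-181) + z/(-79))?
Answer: -4075215/6664 ≈ -611.53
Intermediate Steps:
z = -40 (z = -8 - 32 = -40)
285/(176/(-181) + z/(-79)) = 285/(176/(-181) - 40/(-79)) = 285/(176*(-1/181) - 40*(-1/79)) = 285/(-176/181 + 40/79) = 285/(-6664/14299) = 285*(-14299/6664) = -4075215/6664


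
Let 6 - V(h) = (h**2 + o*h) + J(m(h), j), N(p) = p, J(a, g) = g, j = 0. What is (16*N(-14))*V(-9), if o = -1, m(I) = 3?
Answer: 18816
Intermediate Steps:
V(h) = 6 + h - h**2 (V(h) = 6 - ((h**2 - h) + 0) = 6 - (h**2 - h) = 6 + (h - h**2) = 6 + h - h**2)
(16*N(-14))*V(-9) = (16*(-14))*(6 - 9 - 1*(-9)**2) = -224*(6 - 9 - 1*81) = -224*(6 - 9 - 81) = -224*(-84) = 18816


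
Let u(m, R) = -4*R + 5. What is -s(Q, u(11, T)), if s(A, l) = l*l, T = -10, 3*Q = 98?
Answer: -2025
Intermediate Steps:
Q = 98/3 (Q = (⅓)*98 = 98/3 ≈ 32.667)
u(m, R) = 5 - 4*R
s(A, l) = l²
-s(Q, u(11, T)) = -(5 - 4*(-10))² = -(5 + 40)² = -1*45² = -1*2025 = -2025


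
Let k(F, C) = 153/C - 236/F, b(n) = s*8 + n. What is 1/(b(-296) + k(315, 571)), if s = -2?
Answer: -179865/56204441 ≈ -0.0032002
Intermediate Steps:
b(n) = -16 + n (b(n) = -2*8 + n = -16 + n)
k(F, C) = -236/F + 153/C
1/(b(-296) + k(315, 571)) = 1/((-16 - 296) + (-236/315 + 153/571)) = 1/(-312 + (-236*1/315 + 153*(1/571))) = 1/(-312 + (-236/315 + 153/571)) = 1/(-312 - 86561/179865) = 1/(-56204441/179865) = -179865/56204441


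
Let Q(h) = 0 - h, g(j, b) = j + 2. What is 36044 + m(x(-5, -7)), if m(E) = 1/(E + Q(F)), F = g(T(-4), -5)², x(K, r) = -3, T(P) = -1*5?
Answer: 432527/12 ≈ 36044.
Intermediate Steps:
T(P) = -5
g(j, b) = 2 + j
F = 9 (F = (2 - 5)² = (-3)² = 9)
Q(h) = -h
m(E) = 1/(-9 + E) (m(E) = 1/(E - 1*9) = 1/(E - 9) = 1/(-9 + E))
36044 + m(x(-5, -7)) = 36044 + 1/(-9 - 3) = 36044 + 1/(-12) = 36044 - 1/12 = 432527/12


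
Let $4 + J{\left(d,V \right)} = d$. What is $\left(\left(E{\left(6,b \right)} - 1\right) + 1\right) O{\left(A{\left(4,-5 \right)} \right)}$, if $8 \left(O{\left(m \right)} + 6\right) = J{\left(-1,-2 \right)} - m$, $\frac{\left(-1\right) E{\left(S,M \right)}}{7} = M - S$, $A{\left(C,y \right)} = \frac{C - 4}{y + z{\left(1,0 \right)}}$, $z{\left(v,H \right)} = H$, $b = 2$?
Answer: $- \frac{371}{2} \approx -185.5$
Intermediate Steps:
$A{\left(C,y \right)} = \frac{-4 + C}{y}$ ($A{\left(C,y \right)} = \frac{C - 4}{y + 0} = \frac{-4 + C}{y}$)
$J{\left(d,V \right)} = -4 + d$
$E{\left(S,M \right)} = - 7 M + 7 S$ ($E{\left(S,M \right)} = - 7 \left(M - S\right) = - 7 M + 7 S$)
$O{\left(m \right)} = - \frac{53}{8} - \frac{m}{8}$ ($O{\left(m \right)} = -6 + \frac{\left(-4 - 1\right) - m}{8} = -6 + \frac{-5 - m}{8} = -6 - \left(\frac{5}{8} + \frac{m}{8}\right) = - \frac{53}{8} - \frac{m}{8}$)
$\left(\left(E{\left(6,b \right)} - 1\right) + 1\right) O{\left(A{\left(4,-5 \right)} \right)} = \left(\left(\left(\left(-7\right) 2 + 7 \cdot 6\right) - 1\right) + 1\right) \left(- \frac{53}{8} - \frac{\frac{1}{-5} \left(-4 + 4\right)}{8}\right) = \left(\left(\left(-14 + 42\right) - 1\right) + 1\right) \left(- \frac{53}{8} - \frac{\left(- \frac{1}{5}\right) 0}{8}\right) = \left(\left(28 - 1\right) + 1\right) \left(- \frac{53}{8} - 0\right) = \left(27 + 1\right) \left(- \frac{53}{8} + 0\right) = 28 \left(- \frac{53}{8}\right) = - \frac{371}{2}$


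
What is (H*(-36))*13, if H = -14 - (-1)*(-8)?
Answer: 10296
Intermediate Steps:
H = -22 (H = -14 - 1*8 = -14 - 8 = -22)
(H*(-36))*13 = -22*(-36)*13 = 792*13 = 10296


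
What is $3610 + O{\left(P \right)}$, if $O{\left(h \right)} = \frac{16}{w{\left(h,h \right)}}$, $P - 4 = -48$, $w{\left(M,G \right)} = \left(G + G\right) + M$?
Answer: $\frac{119126}{33} \approx 3609.9$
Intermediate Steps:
$w{\left(M,G \right)} = M + 2 G$ ($w{\left(M,G \right)} = 2 G + M = M + 2 G$)
$P = -44$ ($P = 4 - 48 = -44$)
$O{\left(h \right)} = \frac{16}{3 h}$ ($O{\left(h \right)} = \frac{16}{h + 2 h} = \frac{16}{3 h}$)
$3610 + O{\left(P \right)} = 3610 + \frac{16}{3 \left(-44\right)} = 3610 + \frac{16}{3} \left(- \frac{1}{44}\right) = 3610 - \frac{4}{33} = \frac{119126}{33}$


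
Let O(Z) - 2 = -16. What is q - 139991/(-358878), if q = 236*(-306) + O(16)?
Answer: -25921617949/358878 ≈ -72230.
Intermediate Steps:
O(Z) = -14 (O(Z) = 2 - 16 = -14)
q = -72230 (q = 236*(-306) - 14 = -72216 - 14 = -72230)
q - 139991/(-358878) = -72230 - 139991/(-358878) = -72230 - 139991*(-1/358878) = -72230 + 139991/358878 = -25921617949/358878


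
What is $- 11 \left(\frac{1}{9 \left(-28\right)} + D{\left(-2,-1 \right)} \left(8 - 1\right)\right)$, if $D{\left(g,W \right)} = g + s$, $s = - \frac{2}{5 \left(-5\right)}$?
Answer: $\frac{931667}{6300} \approx 147.88$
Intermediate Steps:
$s = \frac{2}{25}$ ($s = - \frac{2}{-25} = \left(-2\right) \left(- \frac{1}{25}\right) = \frac{2}{25} \approx 0.08$)
$D{\left(g,W \right)} = \frac{2}{25} + g$ ($D{\left(g,W \right)} = g + \frac{2}{25} = \frac{2}{25} + g$)
$- 11 \left(\frac{1}{9 \left(-28\right)} + D{\left(-2,-1 \right)} \left(8 - 1\right)\right) = - 11 \left(\frac{1}{9 \left(-28\right)} + \left(\frac{2}{25} - 2\right) \left(8 - 1\right)\right) = - 11 \left(\frac{1}{-252} - \frac{336}{25}\right) = - 11 \left(- \frac{1}{252} - \frac{336}{25}\right) = \left(-11\right) \left(- \frac{84697}{6300}\right) = \frac{931667}{6300}$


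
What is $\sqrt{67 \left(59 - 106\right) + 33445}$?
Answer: $2 \sqrt{7574} \approx 174.06$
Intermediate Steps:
$\sqrt{67 \left(59 - 106\right) + 33445} = \sqrt{67 \left(-47\right) + 33445} = \sqrt{-3149 + 33445} = \sqrt{30296} = 2 \sqrt{7574}$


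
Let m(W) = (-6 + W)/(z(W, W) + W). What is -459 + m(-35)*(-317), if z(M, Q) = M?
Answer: -45127/70 ≈ -644.67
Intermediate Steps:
m(W) = (-6 + W)/(2*W) (m(W) = (-6 + W)/(W + W) = (-6 + W)/((2*W)) = (-6 + W)*(1/(2*W)) = (-6 + W)/(2*W))
-459 + m(-35)*(-317) = -459 + ((½)*(-6 - 35)/(-35))*(-317) = -459 + ((½)*(-1/35)*(-41))*(-317) = -459 + (41/70)*(-317) = -459 - 12997/70 = -45127/70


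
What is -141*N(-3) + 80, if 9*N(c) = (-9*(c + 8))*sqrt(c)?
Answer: 80 + 705*I*sqrt(3) ≈ 80.0 + 1221.1*I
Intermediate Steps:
N(c) = sqrt(c)*(-72 - 9*c)/9 (N(c) = ((-9*(c + 8))*sqrt(c))/9 = ((-9*(8 + c))*sqrt(c))/9 = ((-72 - 9*c)*sqrt(c))/9 = (sqrt(c)*(-72 - 9*c))/9 = sqrt(c)*(-72 - 9*c)/9)
-141*N(-3) + 80 = -141*sqrt(-3)*(-8 - 1*(-3)) + 80 = -141*I*sqrt(3)*(-8 + 3) + 80 = -141*I*sqrt(3)*(-5) + 80 = -(-705)*I*sqrt(3) + 80 = 705*I*sqrt(3) + 80 = 80 + 705*I*sqrt(3)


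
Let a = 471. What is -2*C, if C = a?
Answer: -942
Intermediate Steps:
C = 471
-2*C = -2*471 = -942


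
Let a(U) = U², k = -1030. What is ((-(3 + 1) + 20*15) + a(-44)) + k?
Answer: 1202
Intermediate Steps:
((-(3 + 1) + 20*15) + a(-44)) + k = ((-(3 + 1) + 20*15) + (-44)²) - 1030 = ((-1*4 + 300) + 1936) - 1030 = ((-4 + 300) + 1936) - 1030 = (296 + 1936) - 1030 = 2232 - 1030 = 1202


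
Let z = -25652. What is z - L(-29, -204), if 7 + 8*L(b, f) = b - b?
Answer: -205209/8 ≈ -25651.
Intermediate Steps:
L(b, f) = -7/8 (L(b, f) = -7/8 + (b - b)/8 = -7/8 + (⅛)*0 = -7/8 + 0 = -7/8)
z - L(-29, -204) = -25652 - 1*(-7/8) = -25652 + 7/8 = -205209/8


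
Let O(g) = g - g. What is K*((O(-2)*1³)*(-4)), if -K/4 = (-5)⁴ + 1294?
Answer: 0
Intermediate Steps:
O(g) = 0
K = -7676 (K = -4*((-5)⁴ + 1294) = -4*(625 + 1294) = -4*1919 = -7676)
K*((O(-2)*1³)*(-4)) = -7676*0*1³*(-4) = -7676*0*1*(-4) = -0*(-4) = -7676*0 = 0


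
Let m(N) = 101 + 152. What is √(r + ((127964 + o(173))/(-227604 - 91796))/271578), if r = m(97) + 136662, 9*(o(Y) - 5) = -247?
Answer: √23178885163938056249297358/13011301980 ≈ 370.02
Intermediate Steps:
o(Y) = -202/9 (o(Y) = 5 + (⅑)*(-247) = 5 - 247/9 = -202/9)
m(N) = 253
r = 136915 (r = 253 + 136662 = 136915)
√(r + ((127964 + o(173))/(-227604 - 91796))/271578) = √(136915 + ((127964 - 202/9)/(-227604 - 91796))/271578) = √(136915 + ((1151474/9)/(-319400))*(1/271578)) = √(136915 + ((1151474/9)*(-1/319400))*(1/271578)) = √(136915 - 575737/1437300*1/271578) = √(136915 - 575737/390339059400) = √(53443272317175263/390339059400) = √23178885163938056249297358/13011301980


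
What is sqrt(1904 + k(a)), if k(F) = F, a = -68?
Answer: 6*sqrt(51) ≈ 42.849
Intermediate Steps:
sqrt(1904 + k(a)) = sqrt(1904 - 68) = sqrt(1836) = 6*sqrt(51)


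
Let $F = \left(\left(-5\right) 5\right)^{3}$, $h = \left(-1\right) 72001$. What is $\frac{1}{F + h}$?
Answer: $- \frac{1}{87626} \approx -1.1412 \cdot 10^{-5}$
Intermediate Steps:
$h = -72001$
$F = -15625$ ($F = \left(-25\right)^{3} = -15625$)
$\frac{1}{F + h} = \frac{1}{-15625 - 72001} = \frac{1}{-87626} = - \frac{1}{87626}$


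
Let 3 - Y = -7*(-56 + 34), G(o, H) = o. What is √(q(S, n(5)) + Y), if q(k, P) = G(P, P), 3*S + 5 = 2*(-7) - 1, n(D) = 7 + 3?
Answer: I*√141 ≈ 11.874*I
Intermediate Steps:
n(D) = 10
S = -20/3 (S = -5/3 + (2*(-7) - 1)/3 = -5/3 + (-14 - 1)/3 = -5/3 + (⅓)*(-15) = -5/3 - 5 = -20/3 ≈ -6.6667)
q(k, P) = P
Y = -151 (Y = 3 - (-7)*(-56 + 34) = 3 - (-7)*(-22) = 3 - 1*154 = 3 - 154 = -151)
√(q(S, n(5)) + Y) = √(10 - 151) = √(-141) = I*√141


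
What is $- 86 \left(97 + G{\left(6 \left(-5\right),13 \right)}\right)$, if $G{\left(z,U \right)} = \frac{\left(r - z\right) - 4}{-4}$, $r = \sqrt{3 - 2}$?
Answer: $- \frac{15523}{2} \approx -7761.5$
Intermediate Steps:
$r = 1$ ($r = \sqrt{1} = 1$)
$G{\left(z,U \right)} = \frac{3}{4} + \frac{z}{4}$ ($G{\left(z,U \right)} = \frac{\left(1 - z\right) - 4}{-4} = \left(-3 - z\right) \left(- \frac{1}{4}\right) = \frac{3}{4} + \frac{z}{4}$)
$- 86 \left(97 + G{\left(6 \left(-5\right),13 \right)}\right) = - 86 \left(97 + \left(\frac{3}{4} + \frac{6 \left(-5\right)}{4}\right)\right) = - 86 \left(97 + \left(\frac{3}{4} + \frac{1}{4} \left(-30\right)\right)\right) = - 86 \left(97 + \left(\frac{3}{4} - \frac{15}{2}\right)\right) = - 86 \left(97 - \frac{27}{4}\right) = \left(-86\right) \frac{361}{4} = - \frac{15523}{2}$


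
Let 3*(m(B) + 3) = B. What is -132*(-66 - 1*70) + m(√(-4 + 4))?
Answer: 17949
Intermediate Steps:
m(B) = -3 + B/3
-132*(-66 - 1*70) + m(√(-4 + 4)) = -132*(-66 - 1*70) + (-3 + √(-4 + 4)/3) = -132*(-66 - 70) + (-3 + √0/3) = -132*(-136) + (-3 + (⅓)*0) = 17952 + (-3 + 0) = 17952 - 3 = 17949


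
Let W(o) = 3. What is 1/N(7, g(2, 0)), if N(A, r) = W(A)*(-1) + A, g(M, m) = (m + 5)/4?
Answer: 1/4 ≈ 0.25000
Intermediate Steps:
g(M, m) = 5/4 + m/4 (g(M, m) = (5 + m)*(1/4) = 5/4 + m/4)
N(A, r) = -3 + A (N(A, r) = 3*(-1) + A = -3 + A)
1/N(7, g(2, 0)) = 1/(-3 + 7) = 1/4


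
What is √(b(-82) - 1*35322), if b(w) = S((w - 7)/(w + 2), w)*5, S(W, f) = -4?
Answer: I*√35342 ≈ 187.99*I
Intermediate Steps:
b(w) = -20 (b(w) = -4*5 = -20)
√(b(-82) - 1*35322) = √(-20 - 1*35322) = √(-20 - 35322) = √(-35342) = I*√35342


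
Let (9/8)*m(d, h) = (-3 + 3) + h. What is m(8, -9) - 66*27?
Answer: -1790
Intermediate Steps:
m(d, h) = 8*h/9 (m(d, h) = 8*((-3 + 3) + h)/9 = 8*(0 + h)/9 = 8*h/9)
m(8, -9) - 66*27 = (8/9)*(-9) - 66*27 = -8 - 1782 = -1790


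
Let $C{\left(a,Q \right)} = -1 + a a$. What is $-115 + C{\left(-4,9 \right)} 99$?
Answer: $1370$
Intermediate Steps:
$C{\left(a,Q \right)} = -1 + a^{2}$
$-115 + C{\left(-4,9 \right)} 99 = -115 + \left(-1 + \left(-4\right)^{2}\right) 99 = -115 + \left(-1 + 16\right) 99 = -115 + 15 \cdot 99 = -115 + 1485 = 1370$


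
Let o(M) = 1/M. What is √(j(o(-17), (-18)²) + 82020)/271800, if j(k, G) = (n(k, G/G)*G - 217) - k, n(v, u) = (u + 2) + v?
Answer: √20689/135900 ≈ 0.0010584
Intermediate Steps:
n(v, u) = 2 + u + v (n(v, u) = (2 + u) + v = 2 + u + v)
j(k, G) = -217 - k + G*(3 + k) (j(k, G) = ((2 + G/G + k)*G - 217) - k = ((2 + 1 + k)*G - 217) - k = ((3 + k)*G - 217) - k = (G*(3 + k) - 217) - k = (-217 + G*(3 + k)) - k = -217 - k + G*(3 + k))
√(j(o(-17), (-18)²) + 82020)/271800 = √((-217 - 1/(-17) + (-18)²*(3 + 1/(-17))) + 82020)/271800 = √((-217 - 1*(-1/17) + 324*(3 - 1/17)) + 82020)*(1/271800) = √((-217 + 1/17 + 324*(50/17)) + 82020)*(1/271800) = √((-217 + 1/17 + 16200/17) + 82020)*(1/271800) = √(736 + 82020)*(1/271800) = √82756*(1/271800) = (2*√20689)*(1/271800) = √20689/135900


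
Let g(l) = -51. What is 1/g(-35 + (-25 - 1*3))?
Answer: -1/51 ≈ -0.019608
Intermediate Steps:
1/g(-35 + (-25 - 1*3)) = 1/(-51) = -1/51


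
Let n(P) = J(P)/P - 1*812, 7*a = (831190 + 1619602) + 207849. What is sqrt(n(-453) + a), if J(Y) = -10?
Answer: sqrt(3810874793061)/3171 ≈ 615.63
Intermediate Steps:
a = 2658641/7 (a = ((831190 + 1619602) + 207849)/7 = (2450792 + 207849)/7 = (1/7)*2658641 = 2658641/7 ≈ 3.7981e+5)
n(P) = -812 - 10/P (n(P) = -10/P - 1*812 = -10/P - 812 = -812 - 10/P)
sqrt(n(-453) + a) = sqrt((-812 - 10/(-453)) + 2658641/7) = sqrt((-812 - 10*(-1/453)) + 2658641/7) = sqrt((-812 + 10/453) + 2658641/7) = sqrt(-367826/453 + 2658641/7) = sqrt(1201789591/3171) = sqrt(3810874793061)/3171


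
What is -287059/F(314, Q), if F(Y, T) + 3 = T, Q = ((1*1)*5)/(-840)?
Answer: 48225912/505 ≈ 95497.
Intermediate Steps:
Q = -1/168 (Q = (1*5)*(-1/840) = 5*(-1/840) = -1/168 ≈ -0.0059524)
F(Y, T) = -3 + T
-287059/F(314, Q) = -287059/(-3 - 1/168) = -287059/(-505/168) = -287059*(-168/505) = 48225912/505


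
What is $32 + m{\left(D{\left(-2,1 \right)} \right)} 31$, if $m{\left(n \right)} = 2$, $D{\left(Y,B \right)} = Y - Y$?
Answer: $94$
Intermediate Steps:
$D{\left(Y,B \right)} = 0$
$32 + m{\left(D{\left(-2,1 \right)} \right)} 31 = 32 + 2 \cdot 31 = 32 + 62 = 94$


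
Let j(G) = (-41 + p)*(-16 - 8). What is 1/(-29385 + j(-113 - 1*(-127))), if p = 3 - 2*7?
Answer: -1/28137 ≈ -3.5540e-5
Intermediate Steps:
p = -11 (p = 3 - 14 = -11)
j(G) = 1248 (j(G) = (-41 - 11)*(-16 - 8) = -52*(-24) = 1248)
1/(-29385 + j(-113 - 1*(-127))) = 1/(-29385 + 1248) = 1/(-28137) = -1/28137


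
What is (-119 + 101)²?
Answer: 324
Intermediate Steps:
(-119 + 101)² = (-18)² = 324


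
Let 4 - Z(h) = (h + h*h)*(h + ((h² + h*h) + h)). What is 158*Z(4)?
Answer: -125768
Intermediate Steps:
Z(h) = 4 - (h + h²)*(2*h + 2*h²) (Z(h) = 4 - (h + h*h)*(h + ((h² + h*h) + h)) = 4 - (h + h²)*(h + ((h² + h²) + h)) = 4 - (h + h²)*(h + (2*h² + h)) = 4 - (h + h²)*(h + (h + 2*h²)) = 4 - (h + h²)*(2*h + 2*h²))
158*Z(4) = 158*(4 - 4*4³ - 2*4² - 2*4⁴) = 158*(4 - 4*64 - 2*16 - 2*256) = 158*(4 - 256 - 32 - 512) = 158*(-796) = -125768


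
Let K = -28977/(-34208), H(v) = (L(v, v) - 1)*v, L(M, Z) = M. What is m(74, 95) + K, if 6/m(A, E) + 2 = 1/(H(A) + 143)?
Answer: -816774207/379332512 ≈ -2.1532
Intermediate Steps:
H(v) = v*(-1 + v) (H(v) = (v - 1)*v = (-1 + v)*v = v*(-1 + v))
K = 28977/34208 (K = -28977*(-1/34208) = 28977/34208 ≈ 0.84708)
m(A, E) = 6/(-2 + 1/(143 + A*(-1 + A))) (m(A, E) = 6/(-2 + 1/(A*(-1 + A) + 143)) = 6/(-2 + 1/(143 + A*(-1 + A))))
m(74, 95) + K = 6*(-143 - 1*74*(-1 + 74))/(285 + 2*74*(-1 + 74)) + 28977/34208 = 6*(-143 - 1*74*73)/(285 + 2*74*73) + 28977/34208 = 6*(-143 - 5402)/(285 + 10804) + 28977/34208 = 6*(-5545)/11089 + 28977/34208 = 6*(1/11089)*(-5545) + 28977/34208 = -33270/11089 + 28977/34208 = -816774207/379332512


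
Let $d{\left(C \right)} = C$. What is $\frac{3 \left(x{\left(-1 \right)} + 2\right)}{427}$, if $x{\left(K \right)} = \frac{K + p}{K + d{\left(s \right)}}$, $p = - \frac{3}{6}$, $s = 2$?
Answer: $\frac{3}{854} \approx 0.0035129$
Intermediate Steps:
$p = - \frac{1}{2}$ ($p = \left(-3\right) \frac{1}{6} = - \frac{1}{2} \approx -0.5$)
$x{\left(K \right)} = \frac{- \frac{1}{2} + K}{2 + K}$ ($x{\left(K \right)} = \frac{K - \frac{1}{2}}{K + 2} = \frac{- \frac{1}{2} + K}{2 + K}$)
$\frac{3 \left(x{\left(-1 \right)} + 2\right)}{427} = \frac{3 \left(\frac{- \frac{1}{2} - 1}{2 - 1} + 2\right)}{427} = 3 \left(1^{-1} \left(- \frac{3}{2}\right) + 2\right) \frac{1}{427} = 3 \left(1 \left(- \frac{3}{2}\right) + 2\right) \frac{1}{427} = 3 \left(- \frac{3}{2} + 2\right) \frac{1}{427} = 3 \cdot \frac{1}{2} \cdot \frac{1}{427} = \frac{3}{2} \cdot \frac{1}{427} = \frac{3}{854}$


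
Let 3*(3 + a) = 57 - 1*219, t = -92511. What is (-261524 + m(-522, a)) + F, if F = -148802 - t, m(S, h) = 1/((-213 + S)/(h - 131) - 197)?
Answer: -11537002503/36301 ≈ -3.1782e+5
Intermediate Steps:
a = -57 (a = -3 + (57 - 1*219)/3 = -3 + (57 - 219)/3 = -3 + (1/3)*(-162) = -3 - 54 = -57)
m(S, h) = 1/(-197 + (-213 + S)/(-131 + h)) (m(S, h) = 1/((-213 + S)/(-131 + h) - 197) = 1/(-197 + (-213 + S)/(-131 + h)))
F = -56291 (F = -148802 - 1*(-92511) = -148802 + 92511 = -56291)
(-261524 + m(-522, a)) + F = (-261524 + (-131 - 57)/(25594 - 522 - 197*(-57))) - 56291 = (-261524 - 188/(25594 - 522 + 11229)) - 56291 = (-261524 - 188/36301) - 56291 = -9493582912/36301 - 56291 = -11537002503/36301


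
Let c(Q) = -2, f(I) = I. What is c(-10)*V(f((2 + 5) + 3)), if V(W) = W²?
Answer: -200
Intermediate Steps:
c(-10)*V(f((2 + 5) + 3)) = -2*((2 + 5) + 3)² = -2*(7 + 3)² = -2*10² = -2*100 = -200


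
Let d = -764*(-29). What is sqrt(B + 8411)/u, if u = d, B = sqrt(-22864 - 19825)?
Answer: sqrt(8411 + I*sqrt(42689))/22156 ≈ 0.0041397 + 5.0837e-5*I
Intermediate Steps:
B = I*sqrt(42689) (B = sqrt(-42689) = I*sqrt(42689) ≈ 206.61*I)
d = 22156
u = 22156
sqrt(B + 8411)/u = sqrt(I*sqrt(42689) + 8411)/22156 = sqrt(8411 + I*sqrt(42689))*(1/22156) = sqrt(8411 + I*sqrt(42689))/22156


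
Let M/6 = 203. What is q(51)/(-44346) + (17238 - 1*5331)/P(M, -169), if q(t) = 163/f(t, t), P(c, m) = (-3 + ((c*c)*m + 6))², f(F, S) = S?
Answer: -1138433444577133105/15795910754363780226846 ≈ -7.2071e-5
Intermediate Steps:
M = 1218 (M = 6*203 = 1218)
P(c, m) = (3 + m*c²)² (P(c, m) = (-3 + (c²*m + 6))² = (-3 + (m*c² + 6))² = (-3 + (6 + m*c²))² = (3 + m*c²)²)
q(t) = 163/t
q(51)/(-44346) + (17238 - 1*5331)/P(M, -169) = (163/51)/(-44346) + (17238 - 1*5331)/((3 - 169*1218²)²) = (163*(1/51))*(-1/44346) + (17238 - 5331)/((3 - 169*1483524)²) = (163/51)*(-1/44346) + 11907/((3 - 250715556)²) = -163/2261646 + 11907/((-250715553)²) = -163/2261646 + 11907/62858288516095809 = -163/2261646 + 11907*(1/62858288516095809) = -163/2261646 + 1323/6984254279566201 = -1138433444577133105/15795910754363780226846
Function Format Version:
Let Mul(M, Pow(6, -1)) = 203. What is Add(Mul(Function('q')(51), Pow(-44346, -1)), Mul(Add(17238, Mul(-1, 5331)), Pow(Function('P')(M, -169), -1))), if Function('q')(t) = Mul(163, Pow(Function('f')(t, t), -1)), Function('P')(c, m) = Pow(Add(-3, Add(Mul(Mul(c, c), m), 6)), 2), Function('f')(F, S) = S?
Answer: Rational(-1138433444577133105, 15795910754363780226846) ≈ -7.2071e-5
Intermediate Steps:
M = 1218 (M = Mul(6, 203) = 1218)
Function('P')(c, m) = Pow(Add(3, Mul(m, Pow(c, 2))), 2) (Function('P')(c, m) = Pow(Add(-3, Add(Mul(Pow(c, 2), m), 6)), 2) = Pow(Add(-3, Add(Mul(m, Pow(c, 2)), 6)), 2) = Pow(Add(-3, Add(6, Mul(m, Pow(c, 2)))), 2) = Pow(Add(3, Mul(m, Pow(c, 2))), 2))
Function('q')(t) = Mul(163, Pow(t, -1))
Add(Mul(Function('q')(51), Pow(-44346, -1)), Mul(Add(17238, Mul(-1, 5331)), Pow(Function('P')(M, -169), -1))) = Add(Mul(Mul(163, Pow(51, -1)), Pow(-44346, -1)), Mul(Add(17238, Mul(-1, 5331)), Pow(Pow(Add(3, Mul(-169, Pow(1218, 2))), 2), -1))) = Add(Mul(Mul(163, Rational(1, 51)), Rational(-1, 44346)), Mul(Add(17238, -5331), Pow(Pow(Add(3, Mul(-169, 1483524)), 2), -1))) = Add(Mul(Rational(163, 51), Rational(-1, 44346)), Mul(11907, Pow(Pow(Add(3, -250715556), 2), -1))) = Add(Rational(-163, 2261646), Mul(11907, Pow(Pow(-250715553, 2), -1))) = Add(Rational(-163, 2261646), Mul(11907, Pow(62858288516095809, -1))) = Add(Rational(-163, 2261646), Mul(11907, Rational(1, 62858288516095809))) = Add(Rational(-163, 2261646), Rational(1323, 6984254279566201)) = Rational(-1138433444577133105, 15795910754363780226846)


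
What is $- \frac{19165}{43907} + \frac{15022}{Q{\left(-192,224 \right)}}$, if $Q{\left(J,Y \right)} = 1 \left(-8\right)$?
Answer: $- \frac{329862137}{175628} \approx -1878.2$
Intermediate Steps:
$Q{\left(J,Y \right)} = -8$
$- \frac{19165}{43907} + \frac{15022}{Q{\left(-192,224 \right)}} = - \frac{19165}{43907} + \frac{15022}{-8} = \left(-19165\right) \frac{1}{43907} + 15022 \left(- \frac{1}{8}\right) = - \frac{19165}{43907} - \frac{7511}{4} = - \frac{329862137}{175628}$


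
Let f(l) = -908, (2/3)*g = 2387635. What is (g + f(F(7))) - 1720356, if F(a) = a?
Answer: 3720377/2 ≈ 1.8602e+6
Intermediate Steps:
g = 7162905/2 (g = (3/2)*2387635 = 7162905/2 ≈ 3.5815e+6)
(g + f(F(7))) - 1720356 = (7162905/2 - 908) - 1720356 = 7161089/2 - 1720356 = 3720377/2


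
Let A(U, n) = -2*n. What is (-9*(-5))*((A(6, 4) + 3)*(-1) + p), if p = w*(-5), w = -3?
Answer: 900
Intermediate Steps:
p = 15 (p = -3*(-5) = 15)
(-9*(-5))*((A(6, 4) + 3)*(-1) + p) = (-9*(-5))*((-2*4 + 3)*(-1) + 15) = 45*((-8 + 3)*(-1) + 15) = 45*(-5*(-1) + 15) = 45*(5 + 15) = 45*20 = 900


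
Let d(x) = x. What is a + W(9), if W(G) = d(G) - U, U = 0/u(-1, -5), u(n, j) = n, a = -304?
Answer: -295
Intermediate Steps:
U = 0 (U = 0/(-1) = 0*(-1) = 0)
W(G) = G (W(G) = G - 1*0 = G + 0 = G)
a + W(9) = -304 + 9 = -295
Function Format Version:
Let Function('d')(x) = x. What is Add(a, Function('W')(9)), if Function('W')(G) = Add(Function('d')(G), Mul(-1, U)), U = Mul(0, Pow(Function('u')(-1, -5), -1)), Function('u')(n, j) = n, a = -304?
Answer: -295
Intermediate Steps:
U = 0 (U = Mul(0, Pow(-1, -1)) = Mul(0, -1) = 0)
Function('W')(G) = G (Function('W')(G) = Add(G, Mul(-1, 0)) = Add(G, 0) = G)
Add(a, Function('W')(9)) = Add(-304, 9) = -295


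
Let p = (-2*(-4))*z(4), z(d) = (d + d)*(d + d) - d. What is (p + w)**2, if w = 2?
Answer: 232324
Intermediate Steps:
z(d) = -d + 4*d**2 (z(d) = (2*d)*(2*d) - d = 4*d**2 - d = -d + 4*d**2)
p = 480 (p = (-2*(-4))*(4*(-1 + 4*4)) = 8*(4*(-1 + 16)) = 8*(4*15) = 8*60 = 480)
(p + w)**2 = (480 + 2)**2 = 482**2 = 232324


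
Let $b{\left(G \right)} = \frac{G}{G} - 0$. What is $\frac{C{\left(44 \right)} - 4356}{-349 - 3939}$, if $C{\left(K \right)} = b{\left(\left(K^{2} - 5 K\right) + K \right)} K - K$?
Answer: $\frac{1089}{1072} \approx 1.0159$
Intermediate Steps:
$b{\left(G \right)} = 1$ ($b{\left(G \right)} = 1 + 0 = 1$)
$C{\left(K \right)} = 0$ ($C{\left(K \right)} = 1 K - K = K - K = 0$)
$\frac{C{\left(44 \right)} - 4356}{-349 - 3939} = \frac{0 - 4356}{-349 - 3939} = - \frac{4356}{-4288} = \left(-4356\right) \left(- \frac{1}{4288}\right) = \frac{1089}{1072}$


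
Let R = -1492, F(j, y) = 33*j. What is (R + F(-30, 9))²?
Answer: 6160324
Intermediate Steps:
(R + F(-30, 9))² = (-1492 + 33*(-30))² = (-1492 - 990)² = (-2482)² = 6160324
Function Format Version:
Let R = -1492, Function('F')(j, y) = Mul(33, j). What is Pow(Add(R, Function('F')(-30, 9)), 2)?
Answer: 6160324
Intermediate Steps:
Pow(Add(R, Function('F')(-30, 9)), 2) = Pow(Add(-1492, Mul(33, -30)), 2) = Pow(Add(-1492, -990), 2) = Pow(-2482, 2) = 6160324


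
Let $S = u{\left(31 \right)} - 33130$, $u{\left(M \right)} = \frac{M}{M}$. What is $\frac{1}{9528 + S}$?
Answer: $- \frac{1}{23601} \approx -4.2371 \cdot 10^{-5}$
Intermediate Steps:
$u{\left(M \right)} = 1$
$S = -33129$ ($S = 1 - 33130 = -33129$)
$\frac{1}{9528 + S} = \frac{1}{9528 - 33129} = \frac{1}{-23601} = - \frac{1}{23601}$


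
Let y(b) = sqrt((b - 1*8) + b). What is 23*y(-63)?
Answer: 23*I*sqrt(134) ≈ 266.24*I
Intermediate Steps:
y(b) = sqrt(-8 + 2*b) (y(b) = sqrt((b - 8) + b) = sqrt((-8 + b) + b) = sqrt(-8 + 2*b))
23*y(-63) = 23*sqrt(-8 + 2*(-63)) = 23*sqrt(-8 - 126) = 23*sqrt(-134) = 23*(I*sqrt(134)) = 23*I*sqrt(134)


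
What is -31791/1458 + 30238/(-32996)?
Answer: -45544285/2004507 ≈ -22.721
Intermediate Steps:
-31791/1458 + 30238/(-32996) = -31791*1/1458 + 30238*(-1/32996) = -10597/486 - 15119/16498 = -45544285/2004507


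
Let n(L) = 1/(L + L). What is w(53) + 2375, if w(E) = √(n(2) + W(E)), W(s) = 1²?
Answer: 2375 + √5/2 ≈ 2376.1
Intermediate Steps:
n(L) = 1/(2*L)
W(s) = 1
w(E) = √5/2 (w(E) = √((½)/2 + 1) = √((½)*(½) + 1) = √(¼ + 1) = √(5/4) = √5/2)
w(53) + 2375 = √5/2 + 2375 = 2375 + √5/2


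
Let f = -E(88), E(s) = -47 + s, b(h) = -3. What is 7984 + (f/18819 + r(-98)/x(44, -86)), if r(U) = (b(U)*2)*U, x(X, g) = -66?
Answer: 40266223/5049 ≈ 7975.1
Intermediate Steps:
f = -41 (f = -(-47 + 88) = -1*41 = -41)
r(U) = -6*U (r(U) = (-3*2)*U = -6*U)
7984 + (f/18819 + r(-98)/x(44, -86)) = 7984 + (-41/18819 - 6*(-98)/(-66)) = 7984 + (-41*1/18819 + 588*(-1/66)) = 7984 + (-1/459 - 98/11) = 7984 - 44993/5049 = 40266223/5049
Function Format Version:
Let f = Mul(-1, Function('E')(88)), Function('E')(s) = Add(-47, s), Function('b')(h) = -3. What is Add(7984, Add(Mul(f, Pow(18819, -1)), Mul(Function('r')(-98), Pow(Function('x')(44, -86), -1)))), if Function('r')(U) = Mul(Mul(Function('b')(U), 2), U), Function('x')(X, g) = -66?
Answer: Rational(40266223, 5049) ≈ 7975.1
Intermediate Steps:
f = -41 (f = Mul(-1, Add(-47, 88)) = Mul(-1, 41) = -41)
Function('r')(U) = Mul(-6, U) (Function('r')(U) = Mul(Mul(-3, 2), U) = Mul(-6, U))
Add(7984, Add(Mul(f, Pow(18819, -1)), Mul(Function('r')(-98), Pow(Function('x')(44, -86), -1)))) = Add(7984, Add(Mul(-41, Pow(18819, -1)), Mul(Mul(-6, -98), Pow(-66, -1)))) = Add(7984, Add(Mul(-41, Rational(1, 18819)), Mul(588, Rational(-1, 66)))) = Add(7984, Add(Rational(-1, 459), Rational(-98, 11))) = Add(7984, Rational(-44993, 5049)) = Rational(40266223, 5049)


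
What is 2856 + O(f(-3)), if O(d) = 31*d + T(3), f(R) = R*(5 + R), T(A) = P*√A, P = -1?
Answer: 2670 - √3 ≈ 2668.3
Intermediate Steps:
T(A) = -√A
O(d) = -√3 + 31*d (O(d) = 31*d - √3 = -√3 + 31*d)
2856 + O(f(-3)) = 2856 + (-√3 + 31*(-3*(5 - 3))) = 2856 + (-√3 + 31*(-3*2)) = 2856 + (-√3 + 31*(-6)) = 2856 + (-√3 - 186) = 2856 + (-186 - √3) = 2670 - √3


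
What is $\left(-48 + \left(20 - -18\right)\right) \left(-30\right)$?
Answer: $300$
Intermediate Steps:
$\left(-48 + \left(20 - -18\right)\right) \left(-30\right) = \left(-48 + \left(20 + 18\right)\right) \left(-30\right) = \left(-48 + 38\right) \left(-30\right) = \left(-10\right) \left(-30\right) = 300$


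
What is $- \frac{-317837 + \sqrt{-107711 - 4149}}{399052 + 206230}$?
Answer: $\frac{317837}{605282} - \frac{i \sqrt{27965}}{302641} \approx 0.52511 - 0.00055256 i$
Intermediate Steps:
$- \frac{-317837 + \sqrt{-107711 - 4149}}{399052 + 206230} = - \frac{-317837 + \sqrt{-111860}}{605282} = - \frac{-317837 + 2 i \sqrt{27965}}{605282} = - (- \frac{317837}{605282} + \frac{i \sqrt{27965}}{302641}) = \frac{317837}{605282} - \frac{i \sqrt{27965}}{302641}$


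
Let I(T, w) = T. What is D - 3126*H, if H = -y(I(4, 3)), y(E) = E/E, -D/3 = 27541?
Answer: -79497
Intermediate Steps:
D = -82623 (D = -3*27541 = -82623)
y(E) = 1
H = -1 (H = -1*1 = -1)
D - 3126*H = -82623 - 3126*(-1) = -82623 + 3126 = -79497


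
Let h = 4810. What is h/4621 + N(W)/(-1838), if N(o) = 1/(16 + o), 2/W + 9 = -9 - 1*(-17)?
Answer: 123766299/118907572 ≈ 1.0409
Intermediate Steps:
W = -2 (W = 2/(-9 + (-9 - 1*(-17))) = 2/(-9 + (-9 + 17)) = 2/(-9 + 8) = 2/(-1) = 2*(-1) = -2)
h/4621 + N(W)/(-1838) = 4810/4621 + 1/((16 - 2)*(-1838)) = 4810*(1/4621) - 1/1838/14 = 4810/4621 + (1/14)*(-1/1838) = 4810/4621 - 1/25732 = 123766299/118907572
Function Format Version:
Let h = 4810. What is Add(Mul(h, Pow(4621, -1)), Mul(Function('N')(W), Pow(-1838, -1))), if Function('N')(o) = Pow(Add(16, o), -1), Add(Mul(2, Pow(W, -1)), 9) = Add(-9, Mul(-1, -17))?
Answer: Rational(123766299, 118907572) ≈ 1.0409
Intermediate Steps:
W = -2 (W = Mul(2, Pow(Add(-9, Add(-9, Mul(-1, -17))), -1)) = Mul(2, Pow(Add(-9, Add(-9, 17)), -1)) = Mul(2, Pow(Add(-9, 8), -1)) = Mul(2, Pow(-1, -1)) = Mul(2, -1) = -2)
Add(Mul(h, Pow(4621, -1)), Mul(Function('N')(W), Pow(-1838, -1))) = Add(Mul(4810, Pow(4621, -1)), Mul(Pow(Add(16, -2), -1), Pow(-1838, -1))) = Add(Mul(4810, Rational(1, 4621)), Mul(Pow(14, -1), Rational(-1, 1838))) = Add(Rational(4810, 4621), Mul(Rational(1, 14), Rational(-1, 1838))) = Add(Rational(4810, 4621), Rational(-1, 25732)) = Rational(123766299, 118907572)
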